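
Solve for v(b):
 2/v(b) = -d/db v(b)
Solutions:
 v(b) = -sqrt(C1 - 4*b)
 v(b) = sqrt(C1 - 4*b)


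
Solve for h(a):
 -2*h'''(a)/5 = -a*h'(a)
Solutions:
 h(a) = C1 + Integral(C2*airyai(2^(2/3)*5^(1/3)*a/2) + C3*airybi(2^(2/3)*5^(1/3)*a/2), a)


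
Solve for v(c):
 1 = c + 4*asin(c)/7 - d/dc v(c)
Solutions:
 v(c) = C1 + c^2/2 + 4*c*asin(c)/7 - c + 4*sqrt(1 - c^2)/7


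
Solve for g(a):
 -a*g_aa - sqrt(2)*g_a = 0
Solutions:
 g(a) = C1 + C2*a^(1 - sqrt(2))


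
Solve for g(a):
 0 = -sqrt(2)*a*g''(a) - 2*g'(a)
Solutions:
 g(a) = C1 + C2*a^(1 - sqrt(2))


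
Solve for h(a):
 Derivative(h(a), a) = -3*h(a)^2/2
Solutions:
 h(a) = 2/(C1 + 3*a)


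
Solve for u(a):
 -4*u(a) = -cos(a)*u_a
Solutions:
 u(a) = C1*(sin(a)^2 + 2*sin(a) + 1)/(sin(a)^2 - 2*sin(a) + 1)


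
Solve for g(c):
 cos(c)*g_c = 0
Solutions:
 g(c) = C1


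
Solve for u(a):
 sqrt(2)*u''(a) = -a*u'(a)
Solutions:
 u(a) = C1 + C2*erf(2^(1/4)*a/2)


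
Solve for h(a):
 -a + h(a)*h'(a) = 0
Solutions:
 h(a) = -sqrt(C1 + a^2)
 h(a) = sqrt(C1 + a^2)


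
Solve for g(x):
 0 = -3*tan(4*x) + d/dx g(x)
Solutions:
 g(x) = C1 - 3*log(cos(4*x))/4


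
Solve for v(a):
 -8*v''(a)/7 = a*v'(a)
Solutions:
 v(a) = C1 + C2*erf(sqrt(7)*a/4)


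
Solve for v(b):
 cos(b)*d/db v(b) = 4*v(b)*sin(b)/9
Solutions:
 v(b) = C1/cos(b)^(4/9)


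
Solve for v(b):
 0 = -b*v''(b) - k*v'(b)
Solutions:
 v(b) = C1 + b^(1 - re(k))*(C2*sin(log(b)*Abs(im(k))) + C3*cos(log(b)*im(k)))


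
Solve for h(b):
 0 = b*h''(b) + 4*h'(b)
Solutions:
 h(b) = C1 + C2/b^3


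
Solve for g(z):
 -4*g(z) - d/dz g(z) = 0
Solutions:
 g(z) = C1*exp(-4*z)


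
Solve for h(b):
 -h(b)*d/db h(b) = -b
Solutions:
 h(b) = -sqrt(C1 + b^2)
 h(b) = sqrt(C1 + b^2)


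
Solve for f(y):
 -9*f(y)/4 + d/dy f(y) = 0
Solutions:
 f(y) = C1*exp(9*y/4)


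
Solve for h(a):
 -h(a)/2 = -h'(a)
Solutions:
 h(a) = C1*exp(a/2)


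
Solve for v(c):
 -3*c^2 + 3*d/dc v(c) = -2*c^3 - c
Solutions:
 v(c) = C1 - c^4/6 + c^3/3 - c^2/6


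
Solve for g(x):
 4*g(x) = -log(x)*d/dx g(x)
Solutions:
 g(x) = C1*exp(-4*li(x))


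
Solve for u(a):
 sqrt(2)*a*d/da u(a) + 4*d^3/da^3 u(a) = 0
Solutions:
 u(a) = C1 + Integral(C2*airyai(-sqrt(2)*a/2) + C3*airybi(-sqrt(2)*a/2), a)


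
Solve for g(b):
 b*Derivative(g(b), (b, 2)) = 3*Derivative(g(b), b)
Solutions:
 g(b) = C1 + C2*b^4


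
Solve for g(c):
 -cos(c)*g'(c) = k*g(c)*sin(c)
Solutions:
 g(c) = C1*exp(k*log(cos(c)))


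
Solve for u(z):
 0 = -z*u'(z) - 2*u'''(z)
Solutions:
 u(z) = C1 + Integral(C2*airyai(-2^(2/3)*z/2) + C3*airybi(-2^(2/3)*z/2), z)


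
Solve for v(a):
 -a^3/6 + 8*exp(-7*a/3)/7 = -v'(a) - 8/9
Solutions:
 v(a) = C1 + a^4/24 - 8*a/9 + 24*exp(-7*a/3)/49


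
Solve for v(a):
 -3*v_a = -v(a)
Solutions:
 v(a) = C1*exp(a/3)


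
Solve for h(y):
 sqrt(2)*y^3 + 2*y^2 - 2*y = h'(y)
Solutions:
 h(y) = C1 + sqrt(2)*y^4/4 + 2*y^3/3 - y^2


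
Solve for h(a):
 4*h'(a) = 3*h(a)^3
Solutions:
 h(a) = -sqrt(2)*sqrt(-1/(C1 + 3*a))
 h(a) = sqrt(2)*sqrt(-1/(C1 + 3*a))


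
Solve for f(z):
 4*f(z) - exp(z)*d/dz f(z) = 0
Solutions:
 f(z) = C1*exp(-4*exp(-z))


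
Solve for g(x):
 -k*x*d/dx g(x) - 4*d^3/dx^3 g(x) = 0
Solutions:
 g(x) = C1 + Integral(C2*airyai(2^(1/3)*x*(-k)^(1/3)/2) + C3*airybi(2^(1/3)*x*(-k)^(1/3)/2), x)


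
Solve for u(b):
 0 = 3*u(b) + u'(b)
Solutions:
 u(b) = C1*exp(-3*b)


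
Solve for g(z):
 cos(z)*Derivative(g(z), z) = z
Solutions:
 g(z) = C1 + Integral(z/cos(z), z)


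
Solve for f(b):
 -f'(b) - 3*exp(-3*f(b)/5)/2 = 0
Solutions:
 f(b) = 5*log(C1 - 9*b/10)/3
 f(b) = 5*log(10^(2/3)*(-3^(1/3) - 3^(5/6)*I)*(C1 - 3*b)^(1/3)/20)
 f(b) = 5*log(10^(2/3)*(-3^(1/3) + 3^(5/6)*I)*(C1 - 3*b)^(1/3)/20)


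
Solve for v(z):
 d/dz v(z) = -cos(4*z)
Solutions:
 v(z) = C1 - sin(4*z)/4


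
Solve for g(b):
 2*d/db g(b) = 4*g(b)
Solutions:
 g(b) = C1*exp(2*b)


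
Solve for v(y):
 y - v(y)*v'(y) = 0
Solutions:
 v(y) = -sqrt(C1 + y^2)
 v(y) = sqrt(C1 + y^2)


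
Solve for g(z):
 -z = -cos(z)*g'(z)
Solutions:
 g(z) = C1 + Integral(z/cos(z), z)


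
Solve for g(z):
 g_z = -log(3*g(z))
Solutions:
 Integral(1/(log(_y) + log(3)), (_y, g(z))) = C1 - z


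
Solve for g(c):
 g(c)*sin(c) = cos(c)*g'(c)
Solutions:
 g(c) = C1/cos(c)


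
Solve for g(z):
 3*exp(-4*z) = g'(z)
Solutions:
 g(z) = C1 - 3*exp(-4*z)/4


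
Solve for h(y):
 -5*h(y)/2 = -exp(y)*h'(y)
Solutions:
 h(y) = C1*exp(-5*exp(-y)/2)


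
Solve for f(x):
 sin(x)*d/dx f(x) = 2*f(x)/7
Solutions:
 f(x) = C1*(cos(x) - 1)^(1/7)/(cos(x) + 1)^(1/7)


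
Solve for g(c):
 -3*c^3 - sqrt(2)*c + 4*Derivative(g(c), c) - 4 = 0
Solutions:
 g(c) = C1 + 3*c^4/16 + sqrt(2)*c^2/8 + c


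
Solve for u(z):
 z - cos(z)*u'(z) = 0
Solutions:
 u(z) = C1 + Integral(z/cos(z), z)


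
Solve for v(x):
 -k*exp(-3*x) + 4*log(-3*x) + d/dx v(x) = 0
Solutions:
 v(x) = C1 - k*exp(-3*x)/3 - 4*x*log(-x) + 4*x*(1 - log(3))


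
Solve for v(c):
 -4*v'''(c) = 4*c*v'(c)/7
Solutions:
 v(c) = C1 + Integral(C2*airyai(-7^(2/3)*c/7) + C3*airybi(-7^(2/3)*c/7), c)


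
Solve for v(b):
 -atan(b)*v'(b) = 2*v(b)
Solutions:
 v(b) = C1*exp(-2*Integral(1/atan(b), b))


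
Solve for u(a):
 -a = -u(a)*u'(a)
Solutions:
 u(a) = -sqrt(C1 + a^2)
 u(a) = sqrt(C1 + a^2)


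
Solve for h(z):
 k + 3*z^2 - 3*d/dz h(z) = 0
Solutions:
 h(z) = C1 + k*z/3 + z^3/3


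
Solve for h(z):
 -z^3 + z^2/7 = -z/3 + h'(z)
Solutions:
 h(z) = C1 - z^4/4 + z^3/21 + z^2/6


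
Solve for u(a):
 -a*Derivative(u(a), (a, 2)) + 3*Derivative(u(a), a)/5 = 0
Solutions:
 u(a) = C1 + C2*a^(8/5)


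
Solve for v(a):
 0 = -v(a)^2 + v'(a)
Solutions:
 v(a) = -1/(C1 + a)


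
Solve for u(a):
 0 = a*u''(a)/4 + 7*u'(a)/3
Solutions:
 u(a) = C1 + C2/a^(25/3)


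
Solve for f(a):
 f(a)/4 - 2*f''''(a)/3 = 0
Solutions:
 f(a) = C1*exp(-6^(1/4)*a/2) + C2*exp(6^(1/4)*a/2) + C3*sin(6^(1/4)*a/2) + C4*cos(6^(1/4)*a/2)


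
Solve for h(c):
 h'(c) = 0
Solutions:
 h(c) = C1


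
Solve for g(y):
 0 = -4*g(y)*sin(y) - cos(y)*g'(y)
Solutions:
 g(y) = C1*cos(y)^4


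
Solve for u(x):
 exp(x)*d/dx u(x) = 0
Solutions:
 u(x) = C1


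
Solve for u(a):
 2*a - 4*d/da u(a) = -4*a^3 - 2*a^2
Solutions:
 u(a) = C1 + a^4/4 + a^3/6 + a^2/4


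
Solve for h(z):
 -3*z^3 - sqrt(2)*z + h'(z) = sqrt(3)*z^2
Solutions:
 h(z) = C1 + 3*z^4/4 + sqrt(3)*z^3/3 + sqrt(2)*z^2/2


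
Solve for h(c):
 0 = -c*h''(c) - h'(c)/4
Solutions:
 h(c) = C1 + C2*c^(3/4)


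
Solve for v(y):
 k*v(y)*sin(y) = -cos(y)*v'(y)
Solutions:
 v(y) = C1*exp(k*log(cos(y)))


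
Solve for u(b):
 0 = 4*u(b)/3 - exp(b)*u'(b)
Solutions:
 u(b) = C1*exp(-4*exp(-b)/3)


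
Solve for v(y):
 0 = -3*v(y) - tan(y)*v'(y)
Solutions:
 v(y) = C1/sin(y)^3


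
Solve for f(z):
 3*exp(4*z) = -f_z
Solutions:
 f(z) = C1 - 3*exp(4*z)/4


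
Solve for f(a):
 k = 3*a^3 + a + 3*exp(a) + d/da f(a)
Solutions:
 f(a) = C1 - 3*a^4/4 - a^2/2 + a*k - 3*exp(a)


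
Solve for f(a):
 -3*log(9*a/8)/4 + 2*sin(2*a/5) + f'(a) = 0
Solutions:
 f(a) = C1 + 3*a*log(a)/4 - 9*a*log(2)/4 - 3*a/4 + 3*a*log(3)/2 + 5*cos(2*a/5)


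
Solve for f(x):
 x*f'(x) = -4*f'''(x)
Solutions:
 f(x) = C1 + Integral(C2*airyai(-2^(1/3)*x/2) + C3*airybi(-2^(1/3)*x/2), x)


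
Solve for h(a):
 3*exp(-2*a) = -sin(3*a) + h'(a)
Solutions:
 h(a) = C1 - cos(3*a)/3 - 3*exp(-2*a)/2


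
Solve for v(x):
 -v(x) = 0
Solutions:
 v(x) = 0


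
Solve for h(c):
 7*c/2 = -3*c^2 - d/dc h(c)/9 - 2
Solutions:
 h(c) = C1 - 9*c^3 - 63*c^2/4 - 18*c


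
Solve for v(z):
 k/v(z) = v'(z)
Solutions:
 v(z) = -sqrt(C1 + 2*k*z)
 v(z) = sqrt(C1 + 2*k*z)


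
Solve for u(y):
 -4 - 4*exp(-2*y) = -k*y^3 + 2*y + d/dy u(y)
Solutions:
 u(y) = C1 + k*y^4/4 - y^2 - 4*y + 2*exp(-2*y)


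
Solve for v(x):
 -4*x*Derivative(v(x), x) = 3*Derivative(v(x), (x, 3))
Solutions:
 v(x) = C1 + Integral(C2*airyai(-6^(2/3)*x/3) + C3*airybi(-6^(2/3)*x/3), x)


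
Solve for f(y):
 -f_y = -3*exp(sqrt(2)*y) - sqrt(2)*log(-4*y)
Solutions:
 f(y) = C1 + sqrt(2)*y*log(-y) + sqrt(2)*y*(-1 + 2*log(2)) + 3*sqrt(2)*exp(sqrt(2)*y)/2


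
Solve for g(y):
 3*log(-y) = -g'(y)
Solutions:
 g(y) = C1 - 3*y*log(-y) + 3*y


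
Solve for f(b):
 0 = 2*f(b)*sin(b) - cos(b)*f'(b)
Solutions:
 f(b) = C1/cos(b)^2


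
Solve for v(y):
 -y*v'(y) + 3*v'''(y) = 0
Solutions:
 v(y) = C1 + Integral(C2*airyai(3^(2/3)*y/3) + C3*airybi(3^(2/3)*y/3), y)


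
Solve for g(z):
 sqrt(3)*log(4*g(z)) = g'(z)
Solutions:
 -sqrt(3)*Integral(1/(log(_y) + 2*log(2)), (_y, g(z)))/3 = C1 - z


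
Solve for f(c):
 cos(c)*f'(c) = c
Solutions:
 f(c) = C1 + Integral(c/cos(c), c)


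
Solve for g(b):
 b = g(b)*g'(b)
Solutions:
 g(b) = -sqrt(C1 + b^2)
 g(b) = sqrt(C1 + b^2)


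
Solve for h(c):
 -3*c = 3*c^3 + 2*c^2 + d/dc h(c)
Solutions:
 h(c) = C1 - 3*c^4/4 - 2*c^3/3 - 3*c^2/2


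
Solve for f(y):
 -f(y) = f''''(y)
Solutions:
 f(y) = (C1*sin(sqrt(2)*y/2) + C2*cos(sqrt(2)*y/2))*exp(-sqrt(2)*y/2) + (C3*sin(sqrt(2)*y/2) + C4*cos(sqrt(2)*y/2))*exp(sqrt(2)*y/2)


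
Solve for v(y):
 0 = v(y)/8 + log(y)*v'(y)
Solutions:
 v(y) = C1*exp(-li(y)/8)


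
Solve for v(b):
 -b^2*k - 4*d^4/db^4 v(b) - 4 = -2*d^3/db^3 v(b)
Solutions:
 v(b) = C1 + C2*b + C3*b^2 + C4*exp(b/2) + b^5*k/120 + b^4*k/12 + b^3*(2*k + 1)/3


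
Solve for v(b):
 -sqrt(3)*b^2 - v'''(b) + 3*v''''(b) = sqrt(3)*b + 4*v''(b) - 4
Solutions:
 v(b) = C1 + C2*b + C3*exp(-b) + C4*exp(4*b/3) - sqrt(3)*b^4/48 - sqrt(3)*b^3/48 + b^2*(32 - 11*sqrt(3))/64


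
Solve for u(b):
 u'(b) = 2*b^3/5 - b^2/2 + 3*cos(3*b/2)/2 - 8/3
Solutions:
 u(b) = C1 + b^4/10 - b^3/6 - 8*b/3 + sin(3*b/2)


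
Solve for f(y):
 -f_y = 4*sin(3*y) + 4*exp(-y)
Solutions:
 f(y) = C1 + 4*cos(3*y)/3 + 4*exp(-y)


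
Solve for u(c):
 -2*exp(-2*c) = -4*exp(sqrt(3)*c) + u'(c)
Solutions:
 u(c) = C1 + 4*sqrt(3)*exp(sqrt(3)*c)/3 + exp(-2*c)


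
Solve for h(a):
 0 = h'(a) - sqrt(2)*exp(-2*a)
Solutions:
 h(a) = C1 - sqrt(2)*exp(-2*a)/2


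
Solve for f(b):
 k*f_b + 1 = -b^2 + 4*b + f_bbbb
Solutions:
 f(b) = C1 + C2*exp(b*k^(1/3)) + C3*exp(b*k^(1/3)*(-1 + sqrt(3)*I)/2) + C4*exp(-b*k^(1/3)*(1 + sqrt(3)*I)/2) - b^3/(3*k) + 2*b^2/k - b/k


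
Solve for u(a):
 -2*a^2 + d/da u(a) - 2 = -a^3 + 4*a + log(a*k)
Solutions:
 u(a) = C1 - a^4/4 + 2*a^3/3 + 2*a^2 + a*log(a*k) + a


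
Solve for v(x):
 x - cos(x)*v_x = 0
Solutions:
 v(x) = C1 + Integral(x/cos(x), x)


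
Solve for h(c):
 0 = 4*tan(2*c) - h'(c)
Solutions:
 h(c) = C1 - 2*log(cos(2*c))


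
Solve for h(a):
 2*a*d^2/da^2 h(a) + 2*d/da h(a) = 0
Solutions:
 h(a) = C1 + C2*log(a)


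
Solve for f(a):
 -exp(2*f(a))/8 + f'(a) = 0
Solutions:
 f(a) = log(-1/(C1 + a))/2 + log(2)
 f(a) = log(-sqrt(-1/(C1 + a))) + log(2)


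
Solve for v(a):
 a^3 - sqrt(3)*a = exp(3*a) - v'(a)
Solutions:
 v(a) = C1 - a^4/4 + sqrt(3)*a^2/2 + exp(3*a)/3


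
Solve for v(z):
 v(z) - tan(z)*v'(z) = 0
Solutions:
 v(z) = C1*sin(z)


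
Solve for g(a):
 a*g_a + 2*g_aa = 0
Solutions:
 g(a) = C1 + C2*erf(a/2)


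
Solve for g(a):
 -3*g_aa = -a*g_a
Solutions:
 g(a) = C1 + C2*erfi(sqrt(6)*a/6)


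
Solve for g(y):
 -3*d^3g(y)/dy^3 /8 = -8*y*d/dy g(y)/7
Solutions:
 g(y) = C1 + Integral(C2*airyai(4*21^(2/3)*y/21) + C3*airybi(4*21^(2/3)*y/21), y)


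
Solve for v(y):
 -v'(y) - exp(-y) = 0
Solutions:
 v(y) = C1 + exp(-y)


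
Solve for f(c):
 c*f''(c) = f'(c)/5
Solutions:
 f(c) = C1 + C2*c^(6/5)


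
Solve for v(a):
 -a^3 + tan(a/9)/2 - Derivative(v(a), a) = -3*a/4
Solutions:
 v(a) = C1 - a^4/4 + 3*a^2/8 - 9*log(cos(a/9))/2


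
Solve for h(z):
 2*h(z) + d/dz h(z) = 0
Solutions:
 h(z) = C1*exp(-2*z)


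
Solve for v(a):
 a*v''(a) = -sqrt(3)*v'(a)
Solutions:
 v(a) = C1 + C2*a^(1 - sqrt(3))


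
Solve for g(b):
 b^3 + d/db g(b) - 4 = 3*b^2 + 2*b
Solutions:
 g(b) = C1 - b^4/4 + b^3 + b^2 + 4*b


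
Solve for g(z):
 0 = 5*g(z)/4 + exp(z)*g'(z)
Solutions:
 g(z) = C1*exp(5*exp(-z)/4)


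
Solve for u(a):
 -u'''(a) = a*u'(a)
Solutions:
 u(a) = C1 + Integral(C2*airyai(-a) + C3*airybi(-a), a)


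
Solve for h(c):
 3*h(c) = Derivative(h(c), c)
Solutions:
 h(c) = C1*exp(3*c)


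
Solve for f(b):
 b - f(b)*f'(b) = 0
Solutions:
 f(b) = -sqrt(C1 + b^2)
 f(b) = sqrt(C1 + b^2)


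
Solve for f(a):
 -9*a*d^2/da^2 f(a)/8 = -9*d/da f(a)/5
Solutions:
 f(a) = C1 + C2*a^(13/5)


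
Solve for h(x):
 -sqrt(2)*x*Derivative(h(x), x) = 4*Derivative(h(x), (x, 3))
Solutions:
 h(x) = C1 + Integral(C2*airyai(-sqrt(2)*x/2) + C3*airybi(-sqrt(2)*x/2), x)


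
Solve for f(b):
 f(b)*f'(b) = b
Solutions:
 f(b) = -sqrt(C1 + b^2)
 f(b) = sqrt(C1 + b^2)


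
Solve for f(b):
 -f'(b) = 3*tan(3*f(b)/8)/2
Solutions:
 f(b) = -8*asin(C1*exp(-9*b/16))/3 + 8*pi/3
 f(b) = 8*asin(C1*exp(-9*b/16))/3


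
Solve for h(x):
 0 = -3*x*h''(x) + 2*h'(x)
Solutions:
 h(x) = C1 + C2*x^(5/3)


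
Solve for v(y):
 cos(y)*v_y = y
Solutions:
 v(y) = C1 + Integral(y/cos(y), y)


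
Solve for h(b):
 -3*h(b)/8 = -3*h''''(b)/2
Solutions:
 h(b) = C1*exp(-sqrt(2)*b/2) + C2*exp(sqrt(2)*b/2) + C3*sin(sqrt(2)*b/2) + C4*cos(sqrt(2)*b/2)


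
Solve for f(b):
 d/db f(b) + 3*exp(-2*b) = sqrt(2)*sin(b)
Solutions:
 f(b) = C1 - sqrt(2)*cos(b) + 3*exp(-2*b)/2


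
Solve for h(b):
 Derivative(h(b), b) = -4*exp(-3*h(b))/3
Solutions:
 h(b) = log(C1 - 4*b)/3
 h(b) = log((-1 - sqrt(3)*I)*(C1 - 4*b)^(1/3)/2)
 h(b) = log((-1 + sqrt(3)*I)*(C1 - 4*b)^(1/3)/2)


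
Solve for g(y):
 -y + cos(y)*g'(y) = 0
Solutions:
 g(y) = C1 + Integral(y/cos(y), y)


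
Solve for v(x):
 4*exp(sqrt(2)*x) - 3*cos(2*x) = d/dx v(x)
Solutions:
 v(x) = C1 + 2*sqrt(2)*exp(sqrt(2)*x) - 3*sin(2*x)/2


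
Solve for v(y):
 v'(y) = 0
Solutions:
 v(y) = C1


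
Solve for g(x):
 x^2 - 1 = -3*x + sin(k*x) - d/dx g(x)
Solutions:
 g(x) = C1 - x^3/3 - 3*x^2/2 + x - cos(k*x)/k


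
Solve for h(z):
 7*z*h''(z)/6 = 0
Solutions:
 h(z) = C1 + C2*z


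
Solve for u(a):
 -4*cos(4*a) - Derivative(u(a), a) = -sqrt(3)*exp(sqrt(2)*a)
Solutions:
 u(a) = C1 + sqrt(6)*exp(sqrt(2)*a)/2 - sin(4*a)


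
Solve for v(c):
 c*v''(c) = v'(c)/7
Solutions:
 v(c) = C1 + C2*c^(8/7)


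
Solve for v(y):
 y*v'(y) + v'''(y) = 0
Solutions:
 v(y) = C1 + Integral(C2*airyai(-y) + C3*airybi(-y), y)


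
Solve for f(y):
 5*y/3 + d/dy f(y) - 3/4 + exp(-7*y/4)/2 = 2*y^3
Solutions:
 f(y) = C1 + y^4/2 - 5*y^2/6 + 3*y/4 + 2*exp(-7*y/4)/7


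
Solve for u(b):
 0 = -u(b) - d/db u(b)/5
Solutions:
 u(b) = C1*exp(-5*b)


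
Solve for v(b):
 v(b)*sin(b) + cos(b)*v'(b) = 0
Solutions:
 v(b) = C1*cos(b)


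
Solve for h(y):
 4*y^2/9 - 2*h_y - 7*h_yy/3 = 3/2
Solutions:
 h(y) = C1 + C2*exp(-6*y/7) + 2*y^3/27 - 7*y^2/27 - 47*y/324


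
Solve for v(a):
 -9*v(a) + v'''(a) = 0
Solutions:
 v(a) = C3*exp(3^(2/3)*a) + (C1*sin(3*3^(1/6)*a/2) + C2*cos(3*3^(1/6)*a/2))*exp(-3^(2/3)*a/2)


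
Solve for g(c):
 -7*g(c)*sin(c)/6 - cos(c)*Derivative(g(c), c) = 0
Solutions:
 g(c) = C1*cos(c)^(7/6)


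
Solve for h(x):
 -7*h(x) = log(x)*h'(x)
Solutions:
 h(x) = C1*exp(-7*li(x))


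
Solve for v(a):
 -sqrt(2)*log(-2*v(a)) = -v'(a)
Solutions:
 -sqrt(2)*Integral(1/(log(-_y) + log(2)), (_y, v(a)))/2 = C1 - a


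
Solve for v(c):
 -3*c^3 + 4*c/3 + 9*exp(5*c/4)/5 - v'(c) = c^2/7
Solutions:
 v(c) = C1 - 3*c^4/4 - c^3/21 + 2*c^2/3 + 36*exp(5*c/4)/25


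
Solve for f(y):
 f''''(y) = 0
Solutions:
 f(y) = C1 + C2*y + C3*y^2 + C4*y^3


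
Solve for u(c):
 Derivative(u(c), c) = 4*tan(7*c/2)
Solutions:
 u(c) = C1 - 8*log(cos(7*c/2))/7


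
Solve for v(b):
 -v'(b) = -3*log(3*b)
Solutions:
 v(b) = C1 + 3*b*log(b) - 3*b + b*log(27)


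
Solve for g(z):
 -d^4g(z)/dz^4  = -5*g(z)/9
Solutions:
 g(z) = C1*exp(-sqrt(3)*5^(1/4)*z/3) + C2*exp(sqrt(3)*5^(1/4)*z/3) + C3*sin(sqrt(3)*5^(1/4)*z/3) + C4*cos(sqrt(3)*5^(1/4)*z/3)


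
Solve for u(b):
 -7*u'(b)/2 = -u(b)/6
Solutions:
 u(b) = C1*exp(b/21)


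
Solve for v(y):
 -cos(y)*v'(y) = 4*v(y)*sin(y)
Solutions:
 v(y) = C1*cos(y)^4


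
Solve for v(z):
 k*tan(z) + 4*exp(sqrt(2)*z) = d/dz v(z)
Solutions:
 v(z) = C1 - k*log(cos(z)) + 2*sqrt(2)*exp(sqrt(2)*z)


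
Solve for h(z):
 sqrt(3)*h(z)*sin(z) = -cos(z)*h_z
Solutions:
 h(z) = C1*cos(z)^(sqrt(3))


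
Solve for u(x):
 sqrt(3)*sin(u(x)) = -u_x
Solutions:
 u(x) = -acos((-C1 - exp(2*sqrt(3)*x))/(C1 - exp(2*sqrt(3)*x))) + 2*pi
 u(x) = acos((-C1 - exp(2*sqrt(3)*x))/(C1 - exp(2*sqrt(3)*x)))


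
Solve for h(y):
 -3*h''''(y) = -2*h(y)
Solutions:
 h(y) = C1*exp(-2^(1/4)*3^(3/4)*y/3) + C2*exp(2^(1/4)*3^(3/4)*y/3) + C3*sin(2^(1/4)*3^(3/4)*y/3) + C4*cos(2^(1/4)*3^(3/4)*y/3)


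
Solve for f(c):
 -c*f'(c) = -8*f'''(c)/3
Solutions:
 f(c) = C1 + Integral(C2*airyai(3^(1/3)*c/2) + C3*airybi(3^(1/3)*c/2), c)


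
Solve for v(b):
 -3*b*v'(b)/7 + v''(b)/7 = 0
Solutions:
 v(b) = C1 + C2*erfi(sqrt(6)*b/2)


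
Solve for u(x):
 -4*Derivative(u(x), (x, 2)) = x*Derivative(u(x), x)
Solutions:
 u(x) = C1 + C2*erf(sqrt(2)*x/4)


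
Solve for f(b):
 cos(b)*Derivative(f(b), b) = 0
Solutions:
 f(b) = C1


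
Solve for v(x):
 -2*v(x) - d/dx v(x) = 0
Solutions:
 v(x) = C1*exp(-2*x)


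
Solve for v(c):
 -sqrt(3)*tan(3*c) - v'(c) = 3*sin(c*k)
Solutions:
 v(c) = C1 - 3*Piecewise((-cos(c*k)/k, Ne(k, 0)), (0, True)) + sqrt(3)*log(cos(3*c))/3


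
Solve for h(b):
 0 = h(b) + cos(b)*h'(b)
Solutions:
 h(b) = C1*sqrt(sin(b) - 1)/sqrt(sin(b) + 1)


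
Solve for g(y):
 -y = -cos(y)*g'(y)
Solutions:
 g(y) = C1 + Integral(y/cos(y), y)


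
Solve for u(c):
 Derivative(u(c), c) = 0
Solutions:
 u(c) = C1


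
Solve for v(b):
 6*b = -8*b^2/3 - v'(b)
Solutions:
 v(b) = C1 - 8*b^3/9 - 3*b^2


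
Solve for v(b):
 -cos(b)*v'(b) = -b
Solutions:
 v(b) = C1 + Integral(b/cos(b), b)


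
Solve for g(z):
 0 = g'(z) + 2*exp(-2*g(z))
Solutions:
 g(z) = log(-sqrt(C1 - 4*z))
 g(z) = log(C1 - 4*z)/2


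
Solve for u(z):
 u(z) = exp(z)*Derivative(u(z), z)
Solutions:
 u(z) = C1*exp(-exp(-z))


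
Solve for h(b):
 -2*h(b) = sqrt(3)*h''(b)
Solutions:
 h(b) = C1*sin(sqrt(2)*3^(3/4)*b/3) + C2*cos(sqrt(2)*3^(3/4)*b/3)


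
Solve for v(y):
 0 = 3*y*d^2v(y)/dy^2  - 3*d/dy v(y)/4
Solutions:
 v(y) = C1 + C2*y^(5/4)


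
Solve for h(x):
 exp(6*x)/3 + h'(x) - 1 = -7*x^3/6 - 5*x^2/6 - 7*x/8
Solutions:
 h(x) = C1 - 7*x^4/24 - 5*x^3/18 - 7*x^2/16 + x - exp(6*x)/18


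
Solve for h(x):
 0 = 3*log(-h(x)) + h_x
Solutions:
 -li(-h(x)) = C1 - 3*x


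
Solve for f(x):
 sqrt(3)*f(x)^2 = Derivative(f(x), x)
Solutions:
 f(x) = -1/(C1 + sqrt(3)*x)


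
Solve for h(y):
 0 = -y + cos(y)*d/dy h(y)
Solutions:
 h(y) = C1 + Integral(y/cos(y), y)


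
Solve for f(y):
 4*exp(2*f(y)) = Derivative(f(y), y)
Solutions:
 f(y) = log(-sqrt(-1/(C1 + 4*y))) - log(2)/2
 f(y) = log(-1/(C1 + 4*y))/2 - log(2)/2


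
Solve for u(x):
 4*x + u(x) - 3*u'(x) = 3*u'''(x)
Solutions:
 u(x) = C1*exp(-x*(-2*18^(1/3)/(3 + sqrt(21))^(1/3) + 12^(1/3)*(3 + sqrt(21))^(1/3))/12)*sin(2^(1/3)*3^(1/6)*x*(6/(3 + sqrt(21))^(1/3) + 2^(1/3)*3^(2/3)*(3 + sqrt(21))^(1/3))/12) + C2*exp(-x*(-2*18^(1/3)/(3 + sqrt(21))^(1/3) + 12^(1/3)*(3 + sqrt(21))^(1/3))/12)*cos(2^(1/3)*3^(1/6)*x*(6/(3 + sqrt(21))^(1/3) + 2^(1/3)*3^(2/3)*(3 + sqrt(21))^(1/3))/12) + C3*exp(x*(-2*18^(1/3)/(3 + sqrt(21))^(1/3) + 12^(1/3)*(3 + sqrt(21))^(1/3))/6) - 4*x - 12


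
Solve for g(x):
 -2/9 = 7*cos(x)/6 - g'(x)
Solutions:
 g(x) = C1 + 2*x/9 + 7*sin(x)/6


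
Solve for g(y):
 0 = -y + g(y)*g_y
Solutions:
 g(y) = -sqrt(C1 + y^2)
 g(y) = sqrt(C1 + y^2)


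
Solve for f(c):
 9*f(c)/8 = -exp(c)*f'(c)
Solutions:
 f(c) = C1*exp(9*exp(-c)/8)


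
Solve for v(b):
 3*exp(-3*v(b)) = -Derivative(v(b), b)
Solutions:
 v(b) = log(C1 - 9*b)/3
 v(b) = log((-3^(1/3) - 3^(5/6)*I)*(C1 - 3*b)^(1/3)/2)
 v(b) = log((-3^(1/3) + 3^(5/6)*I)*(C1 - 3*b)^(1/3)/2)


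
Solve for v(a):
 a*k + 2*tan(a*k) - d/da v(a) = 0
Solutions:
 v(a) = C1 + a^2*k/2 + 2*Piecewise((-log(cos(a*k))/k, Ne(k, 0)), (0, True))


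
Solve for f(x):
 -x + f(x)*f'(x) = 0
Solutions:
 f(x) = -sqrt(C1 + x^2)
 f(x) = sqrt(C1 + x^2)


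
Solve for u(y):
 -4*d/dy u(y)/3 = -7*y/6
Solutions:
 u(y) = C1 + 7*y^2/16


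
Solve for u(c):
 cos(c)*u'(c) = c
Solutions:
 u(c) = C1 + Integral(c/cos(c), c)


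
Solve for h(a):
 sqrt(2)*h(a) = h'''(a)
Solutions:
 h(a) = C3*exp(2^(1/6)*a) + (C1*sin(2^(1/6)*sqrt(3)*a/2) + C2*cos(2^(1/6)*sqrt(3)*a/2))*exp(-2^(1/6)*a/2)


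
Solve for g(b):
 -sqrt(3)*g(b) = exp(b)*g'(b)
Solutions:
 g(b) = C1*exp(sqrt(3)*exp(-b))


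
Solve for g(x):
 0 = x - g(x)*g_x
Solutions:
 g(x) = -sqrt(C1 + x^2)
 g(x) = sqrt(C1 + x^2)


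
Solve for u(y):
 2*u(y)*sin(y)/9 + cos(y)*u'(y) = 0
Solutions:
 u(y) = C1*cos(y)^(2/9)


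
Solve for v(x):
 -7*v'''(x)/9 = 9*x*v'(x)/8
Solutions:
 v(x) = C1 + Integral(C2*airyai(-3*3^(1/3)*7^(2/3)*x/14) + C3*airybi(-3*3^(1/3)*7^(2/3)*x/14), x)


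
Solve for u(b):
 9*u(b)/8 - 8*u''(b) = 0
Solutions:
 u(b) = C1*exp(-3*b/8) + C2*exp(3*b/8)


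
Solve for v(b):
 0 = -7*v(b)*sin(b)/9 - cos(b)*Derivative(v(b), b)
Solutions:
 v(b) = C1*cos(b)^(7/9)


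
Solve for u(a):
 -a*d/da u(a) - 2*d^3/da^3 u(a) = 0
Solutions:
 u(a) = C1 + Integral(C2*airyai(-2^(2/3)*a/2) + C3*airybi(-2^(2/3)*a/2), a)


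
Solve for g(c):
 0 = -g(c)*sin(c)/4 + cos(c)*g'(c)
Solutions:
 g(c) = C1/cos(c)^(1/4)


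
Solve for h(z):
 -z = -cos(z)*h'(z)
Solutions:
 h(z) = C1 + Integral(z/cos(z), z)


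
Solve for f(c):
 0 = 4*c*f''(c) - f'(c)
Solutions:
 f(c) = C1 + C2*c^(5/4)


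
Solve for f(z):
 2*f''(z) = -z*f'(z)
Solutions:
 f(z) = C1 + C2*erf(z/2)


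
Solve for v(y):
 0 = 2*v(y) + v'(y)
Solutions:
 v(y) = C1*exp(-2*y)


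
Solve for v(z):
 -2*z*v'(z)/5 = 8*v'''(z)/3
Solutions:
 v(z) = C1 + Integral(C2*airyai(-150^(1/3)*z/10) + C3*airybi(-150^(1/3)*z/10), z)


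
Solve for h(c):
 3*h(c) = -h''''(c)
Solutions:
 h(c) = (C1*sin(sqrt(2)*3^(1/4)*c/2) + C2*cos(sqrt(2)*3^(1/4)*c/2))*exp(-sqrt(2)*3^(1/4)*c/2) + (C3*sin(sqrt(2)*3^(1/4)*c/2) + C4*cos(sqrt(2)*3^(1/4)*c/2))*exp(sqrt(2)*3^(1/4)*c/2)


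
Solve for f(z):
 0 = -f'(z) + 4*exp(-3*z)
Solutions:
 f(z) = C1 - 4*exp(-3*z)/3


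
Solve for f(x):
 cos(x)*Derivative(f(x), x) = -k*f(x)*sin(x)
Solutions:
 f(x) = C1*exp(k*log(cos(x)))


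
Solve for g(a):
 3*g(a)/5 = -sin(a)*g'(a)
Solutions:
 g(a) = C1*(cos(a) + 1)^(3/10)/(cos(a) - 1)^(3/10)


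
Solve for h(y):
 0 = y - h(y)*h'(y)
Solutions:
 h(y) = -sqrt(C1 + y^2)
 h(y) = sqrt(C1 + y^2)


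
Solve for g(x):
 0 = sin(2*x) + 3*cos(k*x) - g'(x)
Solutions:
 g(x) = C1 - cos(2*x)/2 + 3*sin(k*x)/k


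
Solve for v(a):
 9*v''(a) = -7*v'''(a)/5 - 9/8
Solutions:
 v(a) = C1 + C2*a + C3*exp(-45*a/7) - a^2/16


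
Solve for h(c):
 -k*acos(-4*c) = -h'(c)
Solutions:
 h(c) = C1 + k*(c*acos(-4*c) + sqrt(1 - 16*c^2)/4)


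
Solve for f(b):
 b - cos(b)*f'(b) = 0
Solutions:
 f(b) = C1 + Integral(b/cos(b), b)


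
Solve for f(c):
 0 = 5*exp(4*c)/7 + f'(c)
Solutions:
 f(c) = C1 - 5*exp(4*c)/28


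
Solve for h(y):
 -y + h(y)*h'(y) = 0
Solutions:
 h(y) = -sqrt(C1 + y^2)
 h(y) = sqrt(C1 + y^2)


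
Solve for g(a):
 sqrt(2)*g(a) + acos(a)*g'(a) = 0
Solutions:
 g(a) = C1*exp(-sqrt(2)*Integral(1/acos(a), a))


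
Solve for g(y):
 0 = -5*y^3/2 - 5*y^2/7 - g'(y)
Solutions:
 g(y) = C1 - 5*y^4/8 - 5*y^3/21


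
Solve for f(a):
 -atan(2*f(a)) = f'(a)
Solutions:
 Integral(1/atan(2*_y), (_y, f(a))) = C1 - a


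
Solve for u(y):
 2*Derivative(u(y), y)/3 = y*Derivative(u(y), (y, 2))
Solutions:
 u(y) = C1 + C2*y^(5/3)


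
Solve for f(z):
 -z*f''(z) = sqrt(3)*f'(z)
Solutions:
 f(z) = C1 + C2*z^(1 - sqrt(3))


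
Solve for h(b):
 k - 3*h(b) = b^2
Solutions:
 h(b) = -b^2/3 + k/3


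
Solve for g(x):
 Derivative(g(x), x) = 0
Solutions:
 g(x) = C1


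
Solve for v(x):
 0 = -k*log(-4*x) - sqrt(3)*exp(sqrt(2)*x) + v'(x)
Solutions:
 v(x) = C1 + k*x*log(-x) + k*x*(-1 + 2*log(2)) + sqrt(6)*exp(sqrt(2)*x)/2


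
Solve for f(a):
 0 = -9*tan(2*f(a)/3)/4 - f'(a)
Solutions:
 f(a) = -3*asin(C1*exp(-3*a/2))/2 + 3*pi/2
 f(a) = 3*asin(C1*exp(-3*a/2))/2


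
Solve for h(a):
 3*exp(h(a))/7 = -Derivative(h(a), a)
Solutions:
 h(a) = log(1/(C1 + 3*a)) + log(7)


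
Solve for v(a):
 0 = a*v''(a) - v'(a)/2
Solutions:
 v(a) = C1 + C2*a^(3/2)


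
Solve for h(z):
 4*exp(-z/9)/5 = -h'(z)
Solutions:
 h(z) = C1 + 36*exp(-z/9)/5


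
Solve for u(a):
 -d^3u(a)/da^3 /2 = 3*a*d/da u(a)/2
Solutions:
 u(a) = C1 + Integral(C2*airyai(-3^(1/3)*a) + C3*airybi(-3^(1/3)*a), a)


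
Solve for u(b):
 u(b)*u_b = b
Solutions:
 u(b) = -sqrt(C1 + b^2)
 u(b) = sqrt(C1 + b^2)


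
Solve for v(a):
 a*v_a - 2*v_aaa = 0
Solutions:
 v(a) = C1 + Integral(C2*airyai(2^(2/3)*a/2) + C3*airybi(2^(2/3)*a/2), a)


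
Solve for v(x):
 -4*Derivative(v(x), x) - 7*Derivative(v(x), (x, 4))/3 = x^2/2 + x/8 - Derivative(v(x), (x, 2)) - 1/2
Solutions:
 v(x) = C1 + C2*exp(7^(1/3)*x*(7^(1/3)/(sqrt(1757) + 42)^(1/3) + (sqrt(1757) + 42)^(1/3))/14)*sin(sqrt(3)*7^(1/3)*x*(-(sqrt(1757) + 42)^(1/3) + 7^(1/3)/(sqrt(1757) + 42)^(1/3))/14) + C3*exp(7^(1/3)*x*(7^(1/3)/(sqrt(1757) + 42)^(1/3) + (sqrt(1757) + 42)^(1/3))/14)*cos(sqrt(3)*7^(1/3)*x*(-(sqrt(1757) + 42)^(1/3) + 7^(1/3)/(sqrt(1757) + 42)^(1/3))/14) + C4*exp(-7^(1/3)*x*(7^(1/3)/(sqrt(1757) + 42)^(1/3) + (sqrt(1757) + 42)^(1/3))/7) - x^3/24 - 3*x^2/64 + 13*x/128


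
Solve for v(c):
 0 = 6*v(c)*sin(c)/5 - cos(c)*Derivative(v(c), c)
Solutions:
 v(c) = C1/cos(c)^(6/5)


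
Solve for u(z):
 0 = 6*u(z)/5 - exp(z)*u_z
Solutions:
 u(z) = C1*exp(-6*exp(-z)/5)


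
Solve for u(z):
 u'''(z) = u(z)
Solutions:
 u(z) = C3*exp(z) + (C1*sin(sqrt(3)*z/2) + C2*cos(sqrt(3)*z/2))*exp(-z/2)


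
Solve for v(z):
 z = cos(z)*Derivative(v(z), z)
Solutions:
 v(z) = C1 + Integral(z/cos(z), z)


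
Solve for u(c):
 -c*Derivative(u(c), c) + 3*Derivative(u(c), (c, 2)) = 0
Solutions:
 u(c) = C1 + C2*erfi(sqrt(6)*c/6)


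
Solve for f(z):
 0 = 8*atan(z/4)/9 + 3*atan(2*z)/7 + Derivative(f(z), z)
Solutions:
 f(z) = C1 - 8*z*atan(z/4)/9 - 3*z*atan(2*z)/7 + 16*log(z^2 + 16)/9 + 3*log(4*z^2 + 1)/28


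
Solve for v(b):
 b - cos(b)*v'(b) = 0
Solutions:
 v(b) = C1 + Integral(b/cos(b), b)


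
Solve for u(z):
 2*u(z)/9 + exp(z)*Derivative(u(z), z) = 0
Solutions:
 u(z) = C1*exp(2*exp(-z)/9)


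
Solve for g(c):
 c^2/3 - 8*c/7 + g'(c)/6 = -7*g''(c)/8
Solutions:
 g(c) = C1 + C2*exp(-4*c/21) - 2*c^3/3 + 195*c^2/14 - 585*c/4


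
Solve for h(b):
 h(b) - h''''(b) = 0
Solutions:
 h(b) = C1*exp(-b) + C2*exp(b) + C3*sin(b) + C4*cos(b)


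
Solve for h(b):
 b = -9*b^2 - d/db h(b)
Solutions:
 h(b) = C1 - 3*b^3 - b^2/2


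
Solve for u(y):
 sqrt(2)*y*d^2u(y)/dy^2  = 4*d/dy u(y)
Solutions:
 u(y) = C1 + C2*y^(1 + 2*sqrt(2))


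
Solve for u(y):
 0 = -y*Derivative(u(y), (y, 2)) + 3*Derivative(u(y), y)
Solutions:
 u(y) = C1 + C2*y^4


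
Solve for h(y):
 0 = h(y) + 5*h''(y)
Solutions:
 h(y) = C1*sin(sqrt(5)*y/5) + C2*cos(sqrt(5)*y/5)


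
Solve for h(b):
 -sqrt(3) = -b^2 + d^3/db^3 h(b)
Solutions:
 h(b) = C1 + C2*b + C3*b^2 + b^5/60 - sqrt(3)*b^3/6


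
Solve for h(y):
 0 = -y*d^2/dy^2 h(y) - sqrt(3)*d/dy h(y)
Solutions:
 h(y) = C1 + C2*y^(1 - sqrt(3))


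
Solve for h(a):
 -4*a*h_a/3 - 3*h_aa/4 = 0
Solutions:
 h(a) = C1 + C2*erf(2*sqrt(2)*a/3)


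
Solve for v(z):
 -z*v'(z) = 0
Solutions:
 v(z) = C1


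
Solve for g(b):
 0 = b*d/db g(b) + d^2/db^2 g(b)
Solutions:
 g(b) = C1 + C2*erf(sqrt(2)*b/2)


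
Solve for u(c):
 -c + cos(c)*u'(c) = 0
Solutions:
 u(c) = C1 + Integral(c/cos(c), c)


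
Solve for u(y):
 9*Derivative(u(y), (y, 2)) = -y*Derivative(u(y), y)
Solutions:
 u(y) = C1 + C2*erf(sqrt(2)*y/6)


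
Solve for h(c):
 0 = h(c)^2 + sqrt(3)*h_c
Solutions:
 h(c) = 3/(C1 + sqrt(3)*c)


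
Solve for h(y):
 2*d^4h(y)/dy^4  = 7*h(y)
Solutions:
 h(y) = C1*exp(-2^(3/4)*7^(1/4)*y/2) + C2*exp(2^(3/4)*7^(1/4)*y/2) + C3*sin(2^(3/4)*7^(1/4)*y/2) + C4*cos(2^(3/4)*7^(1/4)*y/2)


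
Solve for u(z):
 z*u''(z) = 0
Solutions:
 u(z) = C1 + C2*z


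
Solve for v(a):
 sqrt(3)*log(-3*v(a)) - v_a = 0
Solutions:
 -sqrt(3)*Integral(1/(log(-_y) + log(3)), (_y, v(a)))/3 = C1 - a


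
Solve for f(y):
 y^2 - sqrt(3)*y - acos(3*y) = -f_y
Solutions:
 f(y) = C1 - y^3/3 + sqrt(3)*y^2/2 + y*acos(3*y) - sqrt(1 - 9*y^2)/3


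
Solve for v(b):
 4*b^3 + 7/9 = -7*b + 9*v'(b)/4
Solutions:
 v(b) = C1 + 4*b^4/9 + 14*b^2/9 + 28*b/81


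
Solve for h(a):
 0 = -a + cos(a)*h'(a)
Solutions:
 h(a) = C1 + Integral(a/cos(a), a)


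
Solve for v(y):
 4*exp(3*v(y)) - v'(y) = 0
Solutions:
 v(y) = log(-1/(C1 + 12*y))/3
 v(y) = log((-1/(C1 + 4*y))^(1/3)*(-3^(2/3) - 3*3^(1/6)*I)/6)
 v(y) = log((-1/(C1 + 4*y))^(1/3)*(-3^(2/3) + 3*3^(1/6)*I)/6)


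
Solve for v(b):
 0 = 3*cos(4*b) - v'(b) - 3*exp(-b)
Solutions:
 v(b) = C1 + 3*sin(4*b)/4 + 3*exp(-b)


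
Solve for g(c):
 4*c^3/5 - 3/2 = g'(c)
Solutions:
 g(c) = C1 + c^4/5 - 3*c/2


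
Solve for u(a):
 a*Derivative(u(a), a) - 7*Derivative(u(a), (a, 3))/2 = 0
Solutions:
 u(a) = C1 + Integral(C2*airyai(2^(1/3)*7^(2/3)*a/7) + C3*airybi(2^(1/3)*7^(2/3)*a/7), a)


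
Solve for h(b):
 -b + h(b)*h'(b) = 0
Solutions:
 h(b) = -sqrt(C1 + b^2)
 h(b) = sqrt(C1 + b^2)


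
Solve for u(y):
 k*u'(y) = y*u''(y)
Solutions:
 u(y) = C1 + y^(re(k) + 1)*(C2*sin(log(y)*Abs(im(k))) + C3*cos(log(y)*im(k)))


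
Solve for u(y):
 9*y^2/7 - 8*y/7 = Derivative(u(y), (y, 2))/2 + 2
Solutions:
 u(y) = C1 + C2*y + 3*y^4/14 - 8*y^3/21 - 2*y^2


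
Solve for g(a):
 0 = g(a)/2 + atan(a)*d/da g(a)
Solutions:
 g(a) = C1*exp(-Integral(1/atan(a), a)/2)


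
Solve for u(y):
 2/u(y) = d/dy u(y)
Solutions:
 u(y) = -sqrt(C1 + 4*y)
 u(y) = sqrt(C1 + 4*y)


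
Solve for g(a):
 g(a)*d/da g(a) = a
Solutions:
 g(a) = -sqrt(C1 + a^2)
 g(a) = sqrt(C1 + a^2)


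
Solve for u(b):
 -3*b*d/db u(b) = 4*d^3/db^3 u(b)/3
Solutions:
 u(b) = C1 + Integral(C2*airyai(-2^(1/3)*3^(2/3)*b/2) + C3*airybi(-2^(1/3)*3^(2/3)*b/2), b)


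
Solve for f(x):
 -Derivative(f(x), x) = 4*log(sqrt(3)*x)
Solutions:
 f(x) = C1 - 4*x*log(x) - x*log(9) + 4*x


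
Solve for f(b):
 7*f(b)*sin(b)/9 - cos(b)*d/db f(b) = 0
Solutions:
 f(b) = C1/cos(b)^(7/9)


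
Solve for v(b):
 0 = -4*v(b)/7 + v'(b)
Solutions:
 v(b) = C1*exp(4*b/7)


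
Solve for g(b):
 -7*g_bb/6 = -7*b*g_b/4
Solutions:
 g(b) = C1 + C2*erfi(sqrt(3)*b/2)


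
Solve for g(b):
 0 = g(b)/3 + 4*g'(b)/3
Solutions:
 g(b) = C1*exp(-b/4)


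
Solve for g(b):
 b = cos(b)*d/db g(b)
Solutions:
 g(b) = C1 + Integral(b/cos(b), b)


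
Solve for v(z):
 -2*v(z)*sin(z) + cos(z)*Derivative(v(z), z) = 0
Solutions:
 v(z) = C1/cos(z)^2


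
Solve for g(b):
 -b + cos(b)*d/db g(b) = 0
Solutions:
 g(b) = C1 + Integral(b/cos(b), b)


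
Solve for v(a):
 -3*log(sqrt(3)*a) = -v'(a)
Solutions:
 v(a) = C1 + 3*a*log(a) - 3*a + 3*a*log(3)/2


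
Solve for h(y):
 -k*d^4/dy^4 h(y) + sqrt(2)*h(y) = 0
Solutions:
 h(y) = C1*exp(-2^(1/8)*y*(1/k)^(1/4)) + C2*exp(2^(1/8)*y*(1/k)^(1/4)) + C3*exp(-2^(1/8)*I*y*(1/k)^(1/4)) + C4*exp(2^(1/8)*I*y*(1/k)^(1/4))


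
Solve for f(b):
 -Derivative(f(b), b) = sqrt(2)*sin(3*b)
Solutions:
 f(b) = C1 + sqrt(2)*cos(3*b)/3


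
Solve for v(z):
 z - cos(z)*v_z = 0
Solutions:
 v(z) = C1 + Integral(z/cos(z), z)


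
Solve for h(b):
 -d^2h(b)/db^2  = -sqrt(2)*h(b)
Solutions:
 h(b) = C1*exp(-2^(1/4)*b) + C2*exp(2^(1/4)*b)


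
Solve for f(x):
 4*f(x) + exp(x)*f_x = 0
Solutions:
 f(x) = C1*exp(4*exp(-x))


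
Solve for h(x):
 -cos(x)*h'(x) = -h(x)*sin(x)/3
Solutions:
 h(x) = C1/cos(x)^(1/3)


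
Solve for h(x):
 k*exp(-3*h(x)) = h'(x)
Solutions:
 h(x) = log(C1 + 3*k*x)/3
 h(x) = log((-3^(1/3) - 3^(5/6)*I)*(C1 + k*x)^(1/3)/2)
 h(x) = log((-3^(1/3) + 3^(5/6)*I)*(C1 + k*x)^(1/3)/2)


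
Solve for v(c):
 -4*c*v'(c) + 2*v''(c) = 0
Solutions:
 v(c) = C1 + C2*erfi(c)


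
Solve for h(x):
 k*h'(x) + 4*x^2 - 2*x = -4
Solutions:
 h(x) = C1 - 4*x^3/(3*k) + x^2/k - 4*x/k


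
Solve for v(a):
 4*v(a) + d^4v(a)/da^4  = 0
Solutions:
 v(a) = (C1*sin(a) + C2*cos(a))*exp(-a) + (C3*sin(a) + C4*cos(a))*exp(a)


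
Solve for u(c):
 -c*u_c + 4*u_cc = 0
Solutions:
 u(c) = C1 + C2*erfi(sqrt(2)*c/4)


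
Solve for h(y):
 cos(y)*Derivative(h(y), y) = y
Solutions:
 h(y) = C1 + Integral(y/cos(y), y)


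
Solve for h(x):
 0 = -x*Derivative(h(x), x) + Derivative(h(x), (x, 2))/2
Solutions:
 h(x) = C1 + C2*erfi(x)


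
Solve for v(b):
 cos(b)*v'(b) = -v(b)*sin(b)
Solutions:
 v(b) = C1*cos(b)


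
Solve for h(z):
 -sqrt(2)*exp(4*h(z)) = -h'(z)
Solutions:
 h(z) = log(-(-1/(C1 + 4*sqrt(2)*z))^(1/4))
 h(z) = log(-1/(C1 + 4*sqrt(2)*z))/4
 h(z) = log(-I*(-1/(C1 + 4*sqrt(2)*z))^(1/4))
 h(z) = log(I*(-1/(C1 + 4*sqrt(2)*z))^(1/4))


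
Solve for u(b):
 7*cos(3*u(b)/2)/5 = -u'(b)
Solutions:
 7*b/5 - log(sin(3*u(b)/2) - 1)/3 + log(sin(3*u(b)/2) + 1)/3 = C1


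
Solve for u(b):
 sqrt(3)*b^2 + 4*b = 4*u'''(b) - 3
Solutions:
 u(b) = C1 + C2*b + C3*b^2 + sqrt(3)*b^5/240 + b^4/24 + b^3/8


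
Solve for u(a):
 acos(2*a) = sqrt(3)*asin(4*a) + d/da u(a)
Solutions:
 u(a) = C1 + a*acos(2*a) - sqrt(1 - 4*a^2)/2 - sqrt(3)*(a*asin(4*a) + sqrt(1 - 16*a^2)/4)


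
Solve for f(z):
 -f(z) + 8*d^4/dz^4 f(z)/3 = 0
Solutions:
 f(z) = C1*exp(-6^(1/4)*z/2) + C2*exp(6^(1/4)*z/2) + C3*sin(6^(1/4)*z/2) + C4*cos(6^(1/4)*z/2)


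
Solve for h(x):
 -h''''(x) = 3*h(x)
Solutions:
 h(x) = (C1*sin(sqrt(2)*3^(1/4)*x/2) + C2*cos(sqrt(2)*3^(1/4)*x/2))*exp(-sqrt(2)*3^(1/4)*x/2) + (C3*sin(sqrt(2)*3^(1/4)*x/2) + C4*cos(sqrt(2)*3^(1/4)*x/2))*exp(sqrt(2)*3^(1/4)*x/2)


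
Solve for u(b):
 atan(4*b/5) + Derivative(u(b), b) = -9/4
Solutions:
 u(b) = C1 - b*atan(4*b/5) - 9*b/4 + 5*log(16*b^2 + 25)/8


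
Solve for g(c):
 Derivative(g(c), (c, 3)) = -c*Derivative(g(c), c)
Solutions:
 g(c) = C1 + Integral(C2*airyai(-c) + C3*airybi(-c), c)


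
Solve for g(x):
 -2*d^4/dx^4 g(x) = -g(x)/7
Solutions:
 g(x) = C1*exp(-14^(3/4)*x/14) + C2*exp(14^(3/4)*x/14) + C3*sin(14^(3/4)*x/14) + C4*cos(14^(3/4)*x/14)


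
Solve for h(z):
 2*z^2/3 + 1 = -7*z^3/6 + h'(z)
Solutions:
 h(z) = C1 + 7*z^4/24 + 2*z^3/9 + z


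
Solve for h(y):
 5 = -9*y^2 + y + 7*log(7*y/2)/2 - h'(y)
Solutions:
 h(y) = C1 - 3*y^3 + y^2/2 + 7*y*log(y)/2 - 17*y/2 - 4*y*log(2) + y*log(14)/2 + 3*y*log(7)


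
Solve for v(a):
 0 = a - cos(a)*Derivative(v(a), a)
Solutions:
 v(a) = C1 + Integral(a/cos(a), a)


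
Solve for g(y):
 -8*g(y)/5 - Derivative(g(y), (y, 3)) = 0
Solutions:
 g(y) = C3*exp(-2*5^(2/3)*y/5) + (C1*sin(sqrt(3)*5^(2/3)*y/5) + C2*cos(sqrt(3)*5^(2/3)*y/5))*exp(5^(2/3)*y/5)


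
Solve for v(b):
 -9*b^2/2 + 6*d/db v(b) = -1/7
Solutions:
 v(b) = C1 + b^3/4 - b/42


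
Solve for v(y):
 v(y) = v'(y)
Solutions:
 v(y) = C1*exp(y)


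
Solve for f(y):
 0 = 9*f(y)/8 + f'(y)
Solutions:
 f(y) = C1*exp(-9*y/8)


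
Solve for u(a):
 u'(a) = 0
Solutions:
 u(a) = C1


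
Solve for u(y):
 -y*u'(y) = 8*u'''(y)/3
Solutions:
 u(y) = C1 + Integral(C2*airyai(-3^(1/3)*y/2) + C3*airybi(-3^(1/3)*y/2), y)


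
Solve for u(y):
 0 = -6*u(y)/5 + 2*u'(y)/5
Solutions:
 u(y) = C1*exp(3*y)


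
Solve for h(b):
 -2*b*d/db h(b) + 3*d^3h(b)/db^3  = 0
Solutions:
 h(b) = C1 + Integral(C2*airyai(2^(1/3)*3^(2/3)*b/3) + C3*airybi(2^(1/3)*3^(2/3)*b/3), b)


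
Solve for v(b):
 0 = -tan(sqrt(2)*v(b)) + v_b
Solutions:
 v(b) = sqrt(2)*(pi - asin(C1*exp(sqrt(2)*b)))/2
 v(b) = sqrt(2)*asin(C1*exp(sqrt(2)*b))/2


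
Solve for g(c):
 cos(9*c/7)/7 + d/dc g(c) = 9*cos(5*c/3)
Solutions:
 g(c) = C1 - sin(9*c/7)/9 + 27*sin(5*c/3)/5


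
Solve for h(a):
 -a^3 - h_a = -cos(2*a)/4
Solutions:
 h(a) = C1 - a^4/4 + sin(2*a)/8


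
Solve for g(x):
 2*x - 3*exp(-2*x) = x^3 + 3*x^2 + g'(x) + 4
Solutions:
 g(x) = C1 - x^4/4 - x^3 + x^2 - 4*x + 3*exp(-2*x)/2


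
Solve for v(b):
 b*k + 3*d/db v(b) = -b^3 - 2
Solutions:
 v(b) = C1 - b^4/12 - b^2*k/6 - 2*b/3


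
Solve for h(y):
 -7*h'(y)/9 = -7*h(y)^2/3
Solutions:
 h(y) = -1/(C1 + 3*y)


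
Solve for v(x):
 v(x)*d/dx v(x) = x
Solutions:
 v(x) = -sqrt(C1 + x^2)
 v(x) = sqrt(C1 + x^2)


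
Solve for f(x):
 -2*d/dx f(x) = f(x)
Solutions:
 f(x) = C1*exp(-x/2)


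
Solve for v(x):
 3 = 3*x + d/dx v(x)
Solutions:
 v(x) = C1 - 3*x^2/2 + 3*x


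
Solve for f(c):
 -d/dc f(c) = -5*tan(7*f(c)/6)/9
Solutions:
 f(c) = -6*asin(C1*exp(35*c/54))/7 + 6*pi/7
 f(c) = 6*asin(C1*exp(35*c/54))/7


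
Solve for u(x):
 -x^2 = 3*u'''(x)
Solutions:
 u(x) = C1 + C2*x + C3*x^2 - x^5/180


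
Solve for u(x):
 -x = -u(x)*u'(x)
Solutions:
 u(x) = -sqrt(C1 + x^2)
 u(x) = sqrt(C1 + x^2)


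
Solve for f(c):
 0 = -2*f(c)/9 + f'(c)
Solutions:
 f(c) = C1*exp(2*c/9)


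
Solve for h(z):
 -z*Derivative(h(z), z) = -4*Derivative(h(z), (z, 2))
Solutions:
 h(z) = C1 + C2*erfi(sqrt(2)*z/4)


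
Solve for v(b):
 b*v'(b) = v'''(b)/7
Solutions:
 v(b) = C1 + Integral(C2*airyai(7^(1/3)*b) + C3*airybi(7^(1/3)*b), b)


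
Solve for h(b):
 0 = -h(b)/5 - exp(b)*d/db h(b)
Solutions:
 h(b) = C1*exp(exp(-b)/5)


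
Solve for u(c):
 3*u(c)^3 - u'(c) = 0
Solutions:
 u(c) = -sqrt(2)*sqrt(-1/(C1 + 3*c))/2
 u(c) = sqrt(2)*sqrt(-1/(C1 + 3*c))/2


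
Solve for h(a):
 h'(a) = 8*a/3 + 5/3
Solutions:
 h(a) = C1 + 4*a^2/3 + 5*a/3


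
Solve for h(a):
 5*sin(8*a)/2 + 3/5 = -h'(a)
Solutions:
 h(a) = C1 - 3*a/5 + 5*cos(8*a)/16


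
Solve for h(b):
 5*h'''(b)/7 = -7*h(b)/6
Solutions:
 h(b) = C3*exp(-210^(2/3)*b/30) + (C1*sin(3^(1/6)*70^(2/3)*b/20) + C2*cos(3^(1/6)*70^(2/3)*b/20))*exp(210^(2/3)*b/60)


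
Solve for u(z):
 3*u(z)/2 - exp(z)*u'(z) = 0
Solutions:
 u(z) = C1*exp(-3*exp(-z)/2)


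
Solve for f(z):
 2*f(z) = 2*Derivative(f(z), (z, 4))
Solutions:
 f(z) = C1*exp(-z) + C2*exp(z) + C3*sin(z) + C4*cos(z)


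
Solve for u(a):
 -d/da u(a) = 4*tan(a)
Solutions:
 u(a) = C1 + 4*log(cos(a))


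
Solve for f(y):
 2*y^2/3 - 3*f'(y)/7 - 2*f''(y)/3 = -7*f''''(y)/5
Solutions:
 f(y) = C1 + C2*exp(-y*(4*5^(2/3)*98^(1/3)/(sqrt(5441) + 81)^(1/3) + 140^(1/3)*(sqrt(5441) + 81)^(1/3))/84)*sin(sqrt(3)*y*(-140^(1/3)*(sqrt(5441) + 81)^(1/3) + 4*5^(2/3)*98^(1/3)/(sqrt(5441) + 81)^(1/3))/84) + C3*exp(-y*(4*5^(2/3)*98^(1/3)/(sqrt(5441) + 81)^(1/3) + 140^(1/3)*(sqrt(5441) + 81)^(1/3))/84)*cos(sqrt(3)*y*(-140^(1/3)*(sqrt(5441) + 81)^(1/3) + 4*5^(2/3)*98^(1/3)/(sqrt(5441) + 81)^(1/3))/84) + C4*exp(y*(4*5^(2/3)*98^(1/3)/(sqrt(5441) + 81)^(1/3) + 140^(1/3)*(sqrt(5441) + 81)^(1/3))/42) + 14*y^3/27 - 196*y^2/81 + 5488*y/729
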